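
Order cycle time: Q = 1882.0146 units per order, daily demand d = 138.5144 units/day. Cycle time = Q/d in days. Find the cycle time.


Cycle = 1882.0146 / 138.5144 = 13.5871

13.5871 days


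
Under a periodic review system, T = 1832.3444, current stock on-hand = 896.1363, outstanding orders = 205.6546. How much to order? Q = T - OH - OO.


Inventory position = OH + OO = 896.1363 + 205.6546 = 1101.7909
Q = 1832.3444 - 1101.7909 = 730.5535

730.5535 units


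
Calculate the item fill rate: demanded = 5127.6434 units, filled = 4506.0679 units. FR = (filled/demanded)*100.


FR = 4506.0679 / 5127.6434 * 100 = 87.8779

87.8779%


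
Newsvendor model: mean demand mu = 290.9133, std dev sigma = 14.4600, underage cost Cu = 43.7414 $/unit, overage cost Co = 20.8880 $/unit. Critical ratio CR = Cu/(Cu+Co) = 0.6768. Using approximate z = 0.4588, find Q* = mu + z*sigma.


CR = Cu/(Cu+Co) = 43.7414/(43.7414+20.8880) = 0.6768
z = 0.4588
Q* = 290.9133 + 0.4588 * 14.4600 = 297.5475

297.5475 units


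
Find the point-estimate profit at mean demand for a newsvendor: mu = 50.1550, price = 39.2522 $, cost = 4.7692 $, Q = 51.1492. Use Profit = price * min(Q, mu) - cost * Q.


Sales at mu = min(51.1492, 50.1550) = 50.1550
Revenue = 39.2522 * 50.1550 = 1968.6941
Total cost = 4.7692 * 51.1492 = 243.9408
Profit = 1968.6941 - 243.9408 = 1724.7533

1724.7533 $


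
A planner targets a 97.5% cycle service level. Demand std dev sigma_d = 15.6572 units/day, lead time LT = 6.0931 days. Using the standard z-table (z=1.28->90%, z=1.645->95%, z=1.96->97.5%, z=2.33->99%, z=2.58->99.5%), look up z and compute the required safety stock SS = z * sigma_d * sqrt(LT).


From the table, SL = 97.5% corresponds to z = 1.96
sqrt(LT) = sqrt(6.0931) = 2.4684
SS = 1.96 * 15.6572 * 2.4684 = 75.7512

75.7512 units


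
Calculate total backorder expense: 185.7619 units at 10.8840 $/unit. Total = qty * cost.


Total = 185.7619 * 10.8840 = 2021.8325

2021.8325 $


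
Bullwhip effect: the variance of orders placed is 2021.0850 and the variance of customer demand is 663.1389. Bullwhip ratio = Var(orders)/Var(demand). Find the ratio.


BW = 2021.0850 / 663.1389 = 3.0478

3.0478


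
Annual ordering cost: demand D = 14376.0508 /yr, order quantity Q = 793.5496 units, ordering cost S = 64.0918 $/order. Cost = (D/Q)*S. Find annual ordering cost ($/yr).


Number of orders = D/Q = 18.1161
Cost = 18.1161 * 64.0918 = 1161.0956

1161.0956 $/yr


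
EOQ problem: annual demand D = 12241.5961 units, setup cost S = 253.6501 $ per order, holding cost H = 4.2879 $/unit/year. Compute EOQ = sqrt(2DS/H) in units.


2*D*S = 2 * 12241.5961 * 253.6501 = 6210164.1498
2*D*S/H = 1448299.6688
EOQ = sqrt(1448299.6688) = 1203.4532

1203.4532 units


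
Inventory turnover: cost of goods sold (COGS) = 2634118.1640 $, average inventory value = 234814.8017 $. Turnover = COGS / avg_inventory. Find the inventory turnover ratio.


Turnover = 2634118.1640 / 234814.8017 = 11.2179

11.2179


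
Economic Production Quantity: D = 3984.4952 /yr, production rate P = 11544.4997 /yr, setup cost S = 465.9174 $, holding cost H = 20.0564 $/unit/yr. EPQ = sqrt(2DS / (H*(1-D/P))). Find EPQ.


1 - D/P = 1 - 0.3451 = 0.6549
H*(1-D/P) = 13.1341
2DS = 3712891.2878
EPQ = sqrt(282691.2158) = 531.6871

531.6871 units


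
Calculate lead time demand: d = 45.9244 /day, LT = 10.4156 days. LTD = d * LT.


LTD = 45.9244 * 10.4156 = 478.3302

478.3302 units


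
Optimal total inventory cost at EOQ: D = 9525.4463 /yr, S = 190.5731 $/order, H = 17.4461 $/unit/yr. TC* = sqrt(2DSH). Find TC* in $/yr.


2*D*S*H = 63339595.3847
TC* = sqrt(63339595.3847) = 7958.6177

7958.6177 $/yr


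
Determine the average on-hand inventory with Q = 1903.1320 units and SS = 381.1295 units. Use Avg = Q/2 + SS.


Q/2 = 951.5660
Avg = 951.5660 + 381.1295 = 1332.6955

1332.6955 units


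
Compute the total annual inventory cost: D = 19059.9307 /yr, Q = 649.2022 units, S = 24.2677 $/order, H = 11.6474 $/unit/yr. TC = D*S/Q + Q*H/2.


Ordering cost = D*S/Q = 712.4755
Holding cost = Q*H/2 = 3780.7589
TC = 712.4755 + 3780.7589 = 4493.2344

4493.2344 $/yr


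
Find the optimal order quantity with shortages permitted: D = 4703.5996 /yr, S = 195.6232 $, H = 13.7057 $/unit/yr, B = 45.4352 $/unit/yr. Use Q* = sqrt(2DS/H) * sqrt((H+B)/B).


sqrt(2DS/H) = 366.4289
sqrt((H+B)/B) = 1.1409
Q* = 366.4289 * 1.1409 = 418.0589

418.0589 units


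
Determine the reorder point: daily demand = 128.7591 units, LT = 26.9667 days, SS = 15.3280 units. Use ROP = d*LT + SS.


d*LT = 128.7591 * 26.9667 = 3472.2080
ROP = 3472.2080 + 15.3280 = 3487.5360

3487.5360 units


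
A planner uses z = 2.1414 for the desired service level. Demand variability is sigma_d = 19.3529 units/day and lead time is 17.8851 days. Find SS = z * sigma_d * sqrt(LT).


sqrt(LT) = sqrt(17.8851) = 4.2291
SS = 2.1414 * 19.3529 * 4.2291 = 175.2627

175.2627 units


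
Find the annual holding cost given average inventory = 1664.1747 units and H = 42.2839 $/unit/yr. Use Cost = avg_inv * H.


Cost = 1664.1747 * 42.2839 = 70367.7966

70367.7966 $/yr


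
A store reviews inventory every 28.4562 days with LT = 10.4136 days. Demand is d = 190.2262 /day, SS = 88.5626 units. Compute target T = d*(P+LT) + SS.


P + LT = 38.8698
d*(P+LT) = 190.2262 * 38.8698 = 7394.0543
T = 7394.0543 + 88.5626 = 7482.6169

7482.6169 units


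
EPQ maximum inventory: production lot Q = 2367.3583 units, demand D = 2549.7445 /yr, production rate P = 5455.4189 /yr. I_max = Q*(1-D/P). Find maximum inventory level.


D/P = 0.4674
1 - D/P = 0.5326
I_max = 2367.3583 * 0.5326 = 1260.9064

1260.9064 units


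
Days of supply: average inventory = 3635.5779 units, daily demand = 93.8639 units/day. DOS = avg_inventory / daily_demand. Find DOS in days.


DOS = 3635.5779 / 93.8639 = 38.7324

38.7324 days


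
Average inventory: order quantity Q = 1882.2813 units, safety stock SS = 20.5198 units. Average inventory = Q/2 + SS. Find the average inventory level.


Q/2 = 941.1407
Avg = 941.1407 + 20.5198 = 961.6605

961.6605 units


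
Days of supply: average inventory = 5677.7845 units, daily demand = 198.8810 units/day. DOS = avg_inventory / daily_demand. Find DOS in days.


DOS = 5677.7845 / 198.8810 = 28.5487

28.5487 days


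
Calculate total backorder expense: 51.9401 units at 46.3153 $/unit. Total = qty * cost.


Total = 51.9401 * 46.3153 = 2405.6213

2405.6213 $


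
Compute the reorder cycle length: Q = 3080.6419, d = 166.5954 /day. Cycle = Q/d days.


Cycle = 3080.6419 / 166.5954 = 18.4918

18.4918 days


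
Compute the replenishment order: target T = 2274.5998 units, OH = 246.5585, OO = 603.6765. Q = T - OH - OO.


Inventory position = OH + OO = 246.5585 + 603.6765 = 850.2350
Q = 2274.5998 - 850.2350 = 1424.3648

1424.3648 units


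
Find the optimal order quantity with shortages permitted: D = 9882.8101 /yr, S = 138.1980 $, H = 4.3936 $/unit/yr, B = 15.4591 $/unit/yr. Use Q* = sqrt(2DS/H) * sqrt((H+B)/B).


sqrt(2DS/H) = 788.4894
sqrt((H+B)/B) = 1.1332
Q* = 788.4894 * 1.1332 = 893.5390

893.5390 units


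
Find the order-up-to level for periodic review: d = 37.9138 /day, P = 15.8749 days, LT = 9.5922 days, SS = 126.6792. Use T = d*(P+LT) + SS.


P + LT = 25.4671
d*(P+LT) = 37.9138 * 25.4671 = 965.5545
T = 965.5545 + 126.6792 = 1092.2337

1092.2337 units


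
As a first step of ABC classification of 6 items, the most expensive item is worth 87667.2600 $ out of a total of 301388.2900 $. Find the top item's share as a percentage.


Top item = 87667.2600
Total = 301388.2900
Percentage = 87667.2600 / 301388.2900 * 100 = 29.0878

29.0878%


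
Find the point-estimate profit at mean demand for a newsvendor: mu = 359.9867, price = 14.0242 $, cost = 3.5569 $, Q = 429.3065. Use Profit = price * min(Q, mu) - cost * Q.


Sales at mu = min(429.3065, 359.9867) = 359.9867
Revenue = 14.0242 * 359.9867 = 5048.5255
Total cost = 3.5569 * 429.3065 = 1527.0003
Profit = 5048.5255 - 1527.0003 = 3521.5252

3521.5252 $


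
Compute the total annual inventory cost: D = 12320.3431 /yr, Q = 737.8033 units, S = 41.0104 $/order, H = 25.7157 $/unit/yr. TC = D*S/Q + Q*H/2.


Ordering cost = D*S/Q = 684.8197
Holding cost = Q*H/2 = 9486.5642
TC = 684.8197 + 9486.5642 = 10171.3838

10171.3838 $/yr


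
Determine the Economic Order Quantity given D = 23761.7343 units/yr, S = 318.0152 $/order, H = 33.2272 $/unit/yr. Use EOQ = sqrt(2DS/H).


2*D*S = 2 * 23761.7343 * 318.0152 = 15113185.3715
2*D*S/H = 454843.7838
EOQ = sqrt(454843.7838) = 674.4211

674.4211 units


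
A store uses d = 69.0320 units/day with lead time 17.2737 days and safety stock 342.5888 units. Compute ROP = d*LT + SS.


d*LT = 69.0320 * 17.2737 = 1192.4381
ROP = 1192.4381 + 342.5888 = 1535.0269

1535.0269 units


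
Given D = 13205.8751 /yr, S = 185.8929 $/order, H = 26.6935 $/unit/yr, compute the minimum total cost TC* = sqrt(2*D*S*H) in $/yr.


2*D*S*H = 131058594.1753
TC* = sqrt(131058594.1753) = 11448.0826

11448.0826 $/yr


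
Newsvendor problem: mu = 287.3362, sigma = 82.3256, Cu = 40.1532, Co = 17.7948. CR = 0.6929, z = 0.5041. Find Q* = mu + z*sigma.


CR = Cu/(Cu+Co) = 40.1532/(40.1532+17.7948) = 0.6929
z = 0.5041
Q* = 287.3362 + 0.5041 * 82.3256 = 328.8365

328.8365 units


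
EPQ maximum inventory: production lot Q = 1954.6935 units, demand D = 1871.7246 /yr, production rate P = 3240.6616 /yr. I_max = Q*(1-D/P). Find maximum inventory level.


D/P = 0.5776
1 - D/P = 0.4224
I_max = 1954.6935 * 0.4224 = 825.7117

825.7117 units


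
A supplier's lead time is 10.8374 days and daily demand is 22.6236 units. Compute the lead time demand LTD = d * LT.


LTD = 22.6236 * 10.8374 = 245.1810

245.1810 units


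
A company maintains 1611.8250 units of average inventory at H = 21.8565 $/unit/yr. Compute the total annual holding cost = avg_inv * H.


Cost = 1611.8250 * 21.8565 = 35228.8531

35228.8531 $/yr


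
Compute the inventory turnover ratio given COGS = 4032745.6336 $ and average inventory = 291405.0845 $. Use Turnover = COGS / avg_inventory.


Turnover = 4032745.6336 / 291405.0845 = 13.8390

13.8390


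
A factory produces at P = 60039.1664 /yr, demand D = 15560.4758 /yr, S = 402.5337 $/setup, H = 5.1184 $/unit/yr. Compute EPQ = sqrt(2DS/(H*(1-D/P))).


1 - D/P = 1 - 0.2592 = 0.7408
H*(1-D/P) = 3.7919
2DS = 12527231.7951
EPQ = sqrt(3303722.4211) = 1817.6145

1817.6145 units


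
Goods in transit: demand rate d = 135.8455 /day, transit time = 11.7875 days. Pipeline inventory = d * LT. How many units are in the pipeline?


Pipeline = 135.8455 * 11.7875 = 1601.2788

1601.2788 units


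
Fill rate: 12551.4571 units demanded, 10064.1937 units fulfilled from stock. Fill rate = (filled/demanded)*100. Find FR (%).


FR = 10064.1937 / 12551.4571 * 100 = 80.1835

80.1835%


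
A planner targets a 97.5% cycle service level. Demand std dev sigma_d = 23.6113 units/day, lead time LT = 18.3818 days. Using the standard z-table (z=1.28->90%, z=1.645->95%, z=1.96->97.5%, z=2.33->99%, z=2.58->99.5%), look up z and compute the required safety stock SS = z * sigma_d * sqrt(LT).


From the table, SL = 97.5% corresponds to z = 1.96
sqrt(LT) = sqrt(18.3818) = 4.2874
SS = 1.96 * 23.6113 * 4.2874 = 198.4129

198.4129 units


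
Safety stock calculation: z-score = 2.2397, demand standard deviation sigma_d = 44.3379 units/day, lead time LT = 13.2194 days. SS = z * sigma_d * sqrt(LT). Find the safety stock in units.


sqrt(LT) = sqrt(13.2194) = 3.6358
SS = 2.2397 * 44.3379 * 3.6358 = 361.0529

361.0529 units


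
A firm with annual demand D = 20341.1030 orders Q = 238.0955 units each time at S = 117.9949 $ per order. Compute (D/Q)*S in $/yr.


Number of orders = D/Q = 85.4325
Cost = 85.4325 * 117.9949 = 10080.6039

10080.6039 $/yr


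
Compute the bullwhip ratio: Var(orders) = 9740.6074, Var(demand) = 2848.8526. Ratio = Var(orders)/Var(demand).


BW = 9740.6074 / 2848.8526 = 3.4191

3.4191


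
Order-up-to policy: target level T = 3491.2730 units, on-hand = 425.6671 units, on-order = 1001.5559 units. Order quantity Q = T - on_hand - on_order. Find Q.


Inventory position = OH + OO = 425.6671 + 1001.5559 = 1427.2230
Q = 3491.2730 - 1427.2230 = 2064.0500

2064.0500 units


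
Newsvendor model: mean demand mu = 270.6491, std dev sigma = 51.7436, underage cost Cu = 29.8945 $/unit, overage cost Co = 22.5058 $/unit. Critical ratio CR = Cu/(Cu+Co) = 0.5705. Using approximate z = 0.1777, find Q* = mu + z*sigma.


CR = Cu/(Cu+Co) = 29.8945/(29.8945+22.5058) = 0.5705
z = 0.1777
Q* = 270.6491 + 0.1777 * 51.7436 = 279.8439

279.8439 units


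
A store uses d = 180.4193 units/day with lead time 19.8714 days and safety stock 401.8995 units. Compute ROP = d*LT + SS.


d*LT = 180.4193 * 19.8714 = 3585.1841
ROP = 3585.1841 + 401.8995 = 3987.0836

3987.0836 units


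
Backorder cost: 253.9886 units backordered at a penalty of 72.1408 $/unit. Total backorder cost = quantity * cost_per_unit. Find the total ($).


Total = 253.9886 * 72.1408 = 18322.9408

18322.9408 $


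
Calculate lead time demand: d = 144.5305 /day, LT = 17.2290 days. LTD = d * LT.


LTD = 144.5305 * 17.2290 = 2490.1160

2490.1160 units


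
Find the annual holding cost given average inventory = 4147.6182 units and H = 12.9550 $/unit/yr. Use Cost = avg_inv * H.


Cost = 4147.6182 * 12.9550 = 53732.3938

53732.3938 $/yr


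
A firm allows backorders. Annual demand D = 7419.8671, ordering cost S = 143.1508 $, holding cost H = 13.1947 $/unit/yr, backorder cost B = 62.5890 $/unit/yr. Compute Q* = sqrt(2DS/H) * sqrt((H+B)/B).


sqrt(2DS/H) = 401.2455
sqrt((H+B)/B) = 1.1004
Q* = 401.2455 * 1.1004 = 441.5187

441.5187 units


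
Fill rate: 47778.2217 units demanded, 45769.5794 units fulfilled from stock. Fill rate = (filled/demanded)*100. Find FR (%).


FR = 45769.5794 / 47778.2217 * 100 = 95.7959

95.7959%


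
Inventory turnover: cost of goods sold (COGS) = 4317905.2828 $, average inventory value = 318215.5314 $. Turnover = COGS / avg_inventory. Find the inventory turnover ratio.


Turnover = 4317905.2828 / 318215.5314 = 13.5691

13.5691


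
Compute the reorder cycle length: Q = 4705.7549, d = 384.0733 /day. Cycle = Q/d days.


Cycle = 4705.7549 / 384.0733 = 12.2522

12.2522 days


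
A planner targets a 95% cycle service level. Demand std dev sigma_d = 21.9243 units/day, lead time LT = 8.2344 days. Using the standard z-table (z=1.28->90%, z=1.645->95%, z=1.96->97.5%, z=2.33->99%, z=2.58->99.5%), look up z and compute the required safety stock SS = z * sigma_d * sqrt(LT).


From the table, SL = 95% corresponds to z = 1.645
sqrt(LT) = sqrt(8.2344) = 2.8696
SS = 1.645 * 21.9243 * 2.8696 = 103.4922

103.4922 units


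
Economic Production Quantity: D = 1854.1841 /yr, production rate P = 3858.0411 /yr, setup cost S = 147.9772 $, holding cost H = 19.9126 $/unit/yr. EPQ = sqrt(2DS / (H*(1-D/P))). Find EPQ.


1 - D/P = 1 - 0.4806 = 0.5194
H*(1-D/P) = 10.3426
2DS = 548753.9428
EPQ = sqrt(53057.8696) = 230.3429

230.3429 units


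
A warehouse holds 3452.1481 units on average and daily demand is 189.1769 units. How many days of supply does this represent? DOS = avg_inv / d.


DOS = 3452.1481 / 189.1769 = 18.2483

18.2483 days


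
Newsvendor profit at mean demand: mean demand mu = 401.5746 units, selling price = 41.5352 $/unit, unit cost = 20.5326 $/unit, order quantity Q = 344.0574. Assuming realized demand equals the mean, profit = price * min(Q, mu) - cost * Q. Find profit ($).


Sales at mu = min(344.0574, 401.5746) = 344.0574
Revenue = 41.5352 * 344.0574 = 14290.4929
Total cost = 20.5326 * 344.0574 = 7064.3930
Profit = 14290.4929 - 7064.3930 = 7226.0999

7226.0999 $


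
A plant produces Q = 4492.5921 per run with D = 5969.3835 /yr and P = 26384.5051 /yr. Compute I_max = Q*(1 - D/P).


D/P = 0.2262
1 - D/P = 0.7738
I_max = 4492.5921 * 0.7738 = 3476.1620

3476.1620 units


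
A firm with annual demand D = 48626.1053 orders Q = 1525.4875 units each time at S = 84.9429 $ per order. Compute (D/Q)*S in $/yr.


Number of orders = D/Q = 31.8758
Cost = 31.8758 * 84.9429 = 2707.6213

2707.6213 $/yr


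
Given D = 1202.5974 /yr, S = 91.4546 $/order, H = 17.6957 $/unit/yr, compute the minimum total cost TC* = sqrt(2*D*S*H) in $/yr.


2*D*S*H = 3892454.6176
TC* = sqrt(3892454.6176) = 1972.9305

1972.9305 $/yr


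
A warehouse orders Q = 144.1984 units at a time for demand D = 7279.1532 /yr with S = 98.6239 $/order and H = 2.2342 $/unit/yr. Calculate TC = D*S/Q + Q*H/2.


Ordering cost = D*S/Q = 4978.5468
Holding cost = Q*H/2 = 161.0840
TC = 4978.5468 + 161.0840 = 5139.6308

5139.6308 $/yr


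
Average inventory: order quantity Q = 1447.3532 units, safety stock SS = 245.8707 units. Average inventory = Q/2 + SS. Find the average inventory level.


Q/2 = 723.6766
Avg = 723.6766 + 245.8707 = 969.5473

969.5473 units


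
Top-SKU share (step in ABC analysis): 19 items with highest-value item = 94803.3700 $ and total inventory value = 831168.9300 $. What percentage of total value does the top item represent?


Top item = 94803.3700
Total = 831168.9300
Percentage = 94803.3700 / 831168.9300 * 100 = 11.4060

11.4060%


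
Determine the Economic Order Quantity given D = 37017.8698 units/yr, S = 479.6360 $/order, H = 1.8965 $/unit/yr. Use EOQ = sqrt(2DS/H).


2*D*S = 2 * 37017.8698 * 479.6360 = 35510205.9988
2*D*S/H = 18724073.8196
EOQ = sqrt(18724073.8196) = 4327.1323

4327.1323 units


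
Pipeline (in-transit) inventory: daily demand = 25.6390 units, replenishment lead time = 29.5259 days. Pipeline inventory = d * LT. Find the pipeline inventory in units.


Pipeline = 25.6390 * 29.5259 = 757.0146

757.0146 units


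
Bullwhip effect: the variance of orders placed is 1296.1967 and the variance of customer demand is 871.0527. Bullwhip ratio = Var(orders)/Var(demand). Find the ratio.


BW = 1296.1967 / 871.0527 = 1.4881

1.4881


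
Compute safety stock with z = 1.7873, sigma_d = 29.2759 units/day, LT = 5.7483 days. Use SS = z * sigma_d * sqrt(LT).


sqrt(LT) = sqrt(5.7483) = 2.3976
SS = 1.7873 * 29.2759 * 2.3976 = 125.4520

125.4520 units


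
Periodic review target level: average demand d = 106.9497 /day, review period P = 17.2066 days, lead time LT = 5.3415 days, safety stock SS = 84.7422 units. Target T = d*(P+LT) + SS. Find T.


P + LT = 22.5481
d*(P+LT) = 106.9497 * 22.5481 = 2411.5125
T = 2411.5125 + 84.7422 = 2496.2547

2496.2547 units


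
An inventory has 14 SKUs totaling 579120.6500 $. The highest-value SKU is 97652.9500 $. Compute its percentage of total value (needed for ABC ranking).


Top item = 97652.9500
Total = 579120.6500
Percentage = 97652.9500 / 579120.6500 * 100 = 16.8623

16.8623%


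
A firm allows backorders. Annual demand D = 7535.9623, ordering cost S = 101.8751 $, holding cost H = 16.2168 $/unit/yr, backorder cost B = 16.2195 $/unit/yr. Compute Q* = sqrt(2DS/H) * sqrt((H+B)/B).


sqrt(2DS/H) = 307.7059
sqrt((H+B)/B) = 1.4142
Q* = 307.7059 * 1.4142 = 435.1437

435.1437 units


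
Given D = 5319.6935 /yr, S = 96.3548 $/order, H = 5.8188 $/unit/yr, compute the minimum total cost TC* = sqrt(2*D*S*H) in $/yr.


2*D*S*H = 5965177.7707
TC* = sqrt(5965177.7707) = 2442.3713

2442.3713 $/yr


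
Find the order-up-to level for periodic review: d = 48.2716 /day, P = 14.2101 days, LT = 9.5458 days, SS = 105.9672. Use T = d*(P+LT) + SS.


P + LT = 23.7559
d*(P+LT) = 48.2716 * 23.7559 = 1146.7353
T = 1146.7353 + 105.9672 = 1252.7025

1252.7025 units


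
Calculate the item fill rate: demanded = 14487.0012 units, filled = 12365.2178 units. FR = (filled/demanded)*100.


FR = 12365.2178 / 14487.0012 * 100 = 85.3539

85.3539%


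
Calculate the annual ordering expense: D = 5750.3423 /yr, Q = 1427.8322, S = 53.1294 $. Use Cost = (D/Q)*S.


Number of orders = D/Q = 4.0273
Cost = 4.0273 * 53.1294 = 213.9693

213.9693 $/yr


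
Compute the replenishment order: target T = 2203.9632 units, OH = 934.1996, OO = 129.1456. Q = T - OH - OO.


Inventory position = OH + OO = 934.1996 + 129.1456 = 1063.3452
Q = 2203.9632 - 1063.3452 = 1140.6180

1140.6180 units


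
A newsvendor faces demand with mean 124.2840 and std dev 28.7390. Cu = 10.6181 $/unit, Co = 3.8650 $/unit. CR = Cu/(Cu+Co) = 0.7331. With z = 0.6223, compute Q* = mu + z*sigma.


CR = Cu/(Cu+Co) = 10.6181/(10.6181+3.8650) = 0.7331
z = 0.6223
Q* = 124.2840 + 0.6223 * 28.7390 = 142.1683

142.1683 units


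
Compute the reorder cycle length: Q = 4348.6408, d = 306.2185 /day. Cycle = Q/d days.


Cycle = 4348.6408 / 306.2185 = 14.2011

14.2011 days


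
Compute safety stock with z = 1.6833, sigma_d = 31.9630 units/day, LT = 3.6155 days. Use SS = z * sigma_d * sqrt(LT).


sqrt(LT) = sqrt(3.6155) = 1.9014
SS = 1.6833 * 31.9630 * 1.9014 = 102.3041

102.3041 units


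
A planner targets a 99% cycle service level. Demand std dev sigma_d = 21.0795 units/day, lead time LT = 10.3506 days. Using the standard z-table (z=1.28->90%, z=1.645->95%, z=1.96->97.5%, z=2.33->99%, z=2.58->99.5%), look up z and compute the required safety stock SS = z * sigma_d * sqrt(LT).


From the table, SL = 99% corresponds to z = 2.33
sqrt(LT) = sqrt(10.3506) = 3.2172
SS = 2.33 * 21.0795 * 3.2172 = 158.0152

158.0152 units


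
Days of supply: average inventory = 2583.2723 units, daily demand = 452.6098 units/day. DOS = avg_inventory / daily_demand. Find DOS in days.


DOS = 2583.2723 / 452.6098 = 5.7075

5.7075 days


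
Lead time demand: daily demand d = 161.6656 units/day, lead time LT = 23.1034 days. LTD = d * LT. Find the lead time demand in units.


LTD = 161.6656 * 23.1034 = 3735.0250

3735.0250 units


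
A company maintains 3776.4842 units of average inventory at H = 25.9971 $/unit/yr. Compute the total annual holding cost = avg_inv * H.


Cost = 3776.4842 * 25.9971 = 98177.6374

98177.6374 $/yr


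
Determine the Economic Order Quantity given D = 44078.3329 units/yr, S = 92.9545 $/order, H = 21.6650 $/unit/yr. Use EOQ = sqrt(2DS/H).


2*D*S = 2 * 44078.3329 * 92.9545 = 8194558.7911
2*D*S/H = 378239.5011
EOQ = sqrt(378239.5011) = 615.0118

615.0118 units


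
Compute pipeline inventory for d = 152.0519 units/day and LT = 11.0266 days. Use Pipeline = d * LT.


Pipeline = 152.0519 * 11.0266 = 1676.6155

1676.6155 units


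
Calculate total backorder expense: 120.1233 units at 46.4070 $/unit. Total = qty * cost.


Total = 120.1233 * 46.4070 = 5574.5620

5574.5620 $


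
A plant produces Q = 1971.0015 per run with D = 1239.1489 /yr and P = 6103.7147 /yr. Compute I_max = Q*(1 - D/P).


D/P = 0.2030
1 - D/P = 0.7970
I_max = 1971.0015 * 0.7970 = 1570.8576

1570.8576 units


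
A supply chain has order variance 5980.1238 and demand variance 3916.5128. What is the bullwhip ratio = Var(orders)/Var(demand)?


BW = 5980.1238 / 3916.5128 = 1.5269

1.5269


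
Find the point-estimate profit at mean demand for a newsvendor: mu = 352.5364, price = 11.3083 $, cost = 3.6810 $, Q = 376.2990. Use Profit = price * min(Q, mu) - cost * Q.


Sales at mu = min(376.2990, 352.5364) = 352.5364
Revenue = 11.3083 * 352.5364 = 3986.5874
Total cost = 3.6810 * 376.2990 = 1385.1566
Profit = 3986.5874 - 1385.1566 = 2601.4308

2601.4308 $


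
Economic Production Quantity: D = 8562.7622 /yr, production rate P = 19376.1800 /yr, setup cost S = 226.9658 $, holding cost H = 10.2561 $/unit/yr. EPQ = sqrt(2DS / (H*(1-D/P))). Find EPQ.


1 - D/P = 1 - 0.4419 = 0.5581
H*(1-D/P) = 5.7237
2DS = 3886908.3459
EPQ = sqrt(679089.8360) = 824.0691

824.0691 units


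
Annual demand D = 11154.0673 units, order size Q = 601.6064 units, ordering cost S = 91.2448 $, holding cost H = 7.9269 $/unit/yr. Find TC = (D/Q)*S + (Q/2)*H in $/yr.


Ordering cost = D*S/Q = 1691.7218
Holding cost = Q*H/2 = 2384.4369
TC = 1691.7218 + 2384.4369 = 4076.1586

4076.1586 $/yr


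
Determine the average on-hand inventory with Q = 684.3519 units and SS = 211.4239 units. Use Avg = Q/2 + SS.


Q/2 = 342.1760
Avg = 342.1760 + 211.4239 = 553.5999

553.5999 units


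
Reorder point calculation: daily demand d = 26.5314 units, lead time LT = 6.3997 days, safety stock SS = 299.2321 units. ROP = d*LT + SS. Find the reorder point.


d*LT = 26.5314 * 6.3997 = 169.7930
ROP = 169.7930 + 299.2321 = 469.0251

469.0251 units


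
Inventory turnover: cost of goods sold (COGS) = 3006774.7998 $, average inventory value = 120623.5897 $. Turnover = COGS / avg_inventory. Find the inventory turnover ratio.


Turnover = 3006774.7998 / 120623.5897 = 24.9269

24.9269


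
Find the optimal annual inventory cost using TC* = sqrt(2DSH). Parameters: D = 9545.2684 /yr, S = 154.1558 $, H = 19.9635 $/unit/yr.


2*D*S*H = 58750922.9872
TC* = sqrt(58750922.9872) = 7664.9151

7664.9151 $/yr


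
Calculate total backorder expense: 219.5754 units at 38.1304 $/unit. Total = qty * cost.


Total = 219.5754 * 38.1304 = 8372.4978

8372.4978 $


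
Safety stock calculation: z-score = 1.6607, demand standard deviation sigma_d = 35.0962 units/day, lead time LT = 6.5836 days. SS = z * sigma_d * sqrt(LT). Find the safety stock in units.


sqrt(LT) = sqrt(6.5836) = 2.5659
SS = 1.6607 * 35.0962 * 2.5659 = 149.5488

149.5488 units


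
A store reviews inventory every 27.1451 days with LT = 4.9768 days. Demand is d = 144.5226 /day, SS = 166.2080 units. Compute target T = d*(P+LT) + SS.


P + LT = 32.1219
d*(P+LT) = 144.5226 * 32.1219 = 4642.3405
T = 4642.3405 + 166.2080 = 4808.5485

4808.5485 units


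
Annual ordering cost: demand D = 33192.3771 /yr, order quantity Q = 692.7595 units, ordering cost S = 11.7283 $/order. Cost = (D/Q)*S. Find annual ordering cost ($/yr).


Number of orders = D/Q = 47.9133
Cost = 47.9133 * 11.7283 = 561.9413

561.9413 $/yr


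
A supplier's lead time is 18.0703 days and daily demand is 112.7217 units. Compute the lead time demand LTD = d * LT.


LTD = 112.7217 * 18.0703 = 2036.9149

2036.9149 units


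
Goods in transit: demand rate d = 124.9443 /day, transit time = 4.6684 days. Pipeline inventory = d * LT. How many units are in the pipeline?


Pipeline = 124.9443 * 4.6684 = 583.2900

583.2900 units


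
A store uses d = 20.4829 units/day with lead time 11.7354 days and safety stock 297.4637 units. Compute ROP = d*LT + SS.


d*LT = 20.4829 * 11.7354 = 240.3750
ROP = 240.3750 + 297.4637 = 537.8387

537.8387 units


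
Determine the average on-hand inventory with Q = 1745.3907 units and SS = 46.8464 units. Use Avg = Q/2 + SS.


Q/2 = 872.6953
Avg = 872.6953 + 46.8464 = 919.5417

919.5417 units


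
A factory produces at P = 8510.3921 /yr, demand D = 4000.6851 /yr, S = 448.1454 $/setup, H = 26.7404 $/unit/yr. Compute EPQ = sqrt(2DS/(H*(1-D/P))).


1 - D/P = 1 - 0.4701 = 0.5299
H*(1-D/P) = 14.1699
2DS = 3585777.2488
EPQ = sqrt(253056.0073) = 503.0467

503.0467 units


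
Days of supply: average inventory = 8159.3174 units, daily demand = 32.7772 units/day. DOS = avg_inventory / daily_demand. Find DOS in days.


DOS = 8159.3174 / 32.7772 = 248.9327

248.9327 days


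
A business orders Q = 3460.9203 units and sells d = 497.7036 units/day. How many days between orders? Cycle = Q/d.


Cycle = 3460.9203 / 497.7036 = 6.9538

6.9538 days


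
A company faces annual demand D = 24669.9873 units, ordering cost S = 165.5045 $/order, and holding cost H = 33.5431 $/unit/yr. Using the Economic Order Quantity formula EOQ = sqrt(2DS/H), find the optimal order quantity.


2*D*S = 2 * 24669.9873 * 165.5045 = 8165987.8262
2*D*S/H = 243447.6189
EOQ = sqrt(243447.6189) = 493.4041

493.4041 units


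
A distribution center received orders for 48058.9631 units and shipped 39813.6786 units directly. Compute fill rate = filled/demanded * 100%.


FR = 39813.6786 / 48058.9631 * 100 = 82.8434

82.8434%


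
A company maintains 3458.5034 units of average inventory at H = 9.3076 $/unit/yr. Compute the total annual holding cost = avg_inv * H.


Cost = 3458.5034 * 9.3076 = 32190.3662

32190.3662 $/yr


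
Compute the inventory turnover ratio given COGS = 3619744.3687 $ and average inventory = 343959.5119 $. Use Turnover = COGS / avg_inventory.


Turnover = 3619744.3687 / 343959.5119 = 10.5238

10.5238


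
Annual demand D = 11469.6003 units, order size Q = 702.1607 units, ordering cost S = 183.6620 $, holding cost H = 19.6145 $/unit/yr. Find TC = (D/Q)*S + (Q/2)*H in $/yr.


Ordering cost = D*S/Q = 3000.0678
Holding cost = Q*H/2 = 6886.2655
TC = 3000.0678 + 6886.2655 = 9886.3334

9886.3334 $/yr


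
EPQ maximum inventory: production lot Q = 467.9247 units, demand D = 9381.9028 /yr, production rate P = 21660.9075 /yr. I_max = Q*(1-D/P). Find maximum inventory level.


D/P = 0.4331
1 - D/P = 0.5669
I_max = 467.9247 * 0.5669 = 265.2543

265.2543 units


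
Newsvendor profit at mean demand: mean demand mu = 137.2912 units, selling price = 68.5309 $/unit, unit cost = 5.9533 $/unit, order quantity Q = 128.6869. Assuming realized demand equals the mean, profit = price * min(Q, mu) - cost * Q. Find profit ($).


Sales at mu = min(128.6869, 137.2912) = 128.6869
Revenue = 68.5309 * 128.6869 = 8819.0291
Total cost = 5.9533 * 128.6869 = 766.1117
Profit = 8819.0291 - 766.1117 = 8052.9174

8052.9174 $


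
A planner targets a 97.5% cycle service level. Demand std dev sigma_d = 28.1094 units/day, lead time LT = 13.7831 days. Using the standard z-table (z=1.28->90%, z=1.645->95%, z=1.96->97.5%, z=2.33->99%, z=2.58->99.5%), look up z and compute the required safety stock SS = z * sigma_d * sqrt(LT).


From the table, SL = 97.5% corresponds to z = 1.96
sqrt(LT) = sqrt(13.7831) = 3.7126
SS = 1.96 * 28.1094 * 3.7126 = 204.5413

204.5413 units


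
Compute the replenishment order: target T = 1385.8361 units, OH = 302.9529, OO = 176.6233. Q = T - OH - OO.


Inventory position = OH + OO = 302.9529 + 176.6233 = 479.5762
Q = 1385.8361 - 479.5762 = 906.2599

906.2599 units


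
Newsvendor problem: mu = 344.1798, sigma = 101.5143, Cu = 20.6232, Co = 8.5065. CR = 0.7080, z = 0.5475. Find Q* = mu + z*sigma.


CR = Cu/(Cu+Co) = 20.6232/(20.6232+8.5065) = 0.7080
z = 0.5475
Q* = 344.1798 + 0.5475 * 101.5143 = 399.7589

399.7589 units


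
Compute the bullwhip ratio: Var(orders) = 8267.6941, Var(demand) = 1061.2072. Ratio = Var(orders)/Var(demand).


BW = 8267.6941 / 1061.2072 = 7.7908

7.7908


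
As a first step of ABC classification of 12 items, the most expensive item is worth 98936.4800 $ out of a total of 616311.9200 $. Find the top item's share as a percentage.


Top item = 98936.4800
Total = 616311.9200
Percentage = 98936.4800 / 616311.9200 * 100 = 16.0530

16.0530%


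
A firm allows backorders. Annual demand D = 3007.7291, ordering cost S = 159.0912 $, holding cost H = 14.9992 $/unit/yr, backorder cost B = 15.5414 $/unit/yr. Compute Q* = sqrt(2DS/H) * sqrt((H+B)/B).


sqrt(2DS/H) = 252.5942
sqrt((H+B)/B) = 1.4018
Q* = 252.5942 * 1.4018 = 354.0928

354.0928 units


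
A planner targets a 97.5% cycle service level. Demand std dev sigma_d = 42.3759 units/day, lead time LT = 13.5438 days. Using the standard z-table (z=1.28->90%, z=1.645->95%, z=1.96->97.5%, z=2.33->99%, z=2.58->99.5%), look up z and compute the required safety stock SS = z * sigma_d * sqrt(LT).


From the table, SL = 97.5% corresponds to z = 1.96
sqrt(LT) = sqrt(13.5438) = 3.6802
SS = 1.96 * 42.3759 * 3.6802 = 305.6647

305.6647 units


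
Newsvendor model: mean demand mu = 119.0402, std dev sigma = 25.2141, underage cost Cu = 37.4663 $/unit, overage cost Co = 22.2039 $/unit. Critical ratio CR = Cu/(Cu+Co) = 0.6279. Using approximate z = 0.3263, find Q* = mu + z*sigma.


CR = Cu/(Cu+Co) = 37.4663/(37.4663+22.2039) = 0.6279
z = 0.3263
Q* = 119.0402 + 0.3263 * 25.2141 = 127.2676

127.2676 units


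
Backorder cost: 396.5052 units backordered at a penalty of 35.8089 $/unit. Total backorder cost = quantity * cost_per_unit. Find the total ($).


Total = 396.5052 * 35.8089 = 14198.4151

14198.4151 $


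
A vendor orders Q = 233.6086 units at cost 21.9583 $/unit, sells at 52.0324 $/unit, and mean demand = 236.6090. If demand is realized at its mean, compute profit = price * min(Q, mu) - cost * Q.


Sales at mu = min(233.6086, 236.6090) = 233.6086
Revenue = 52.0324 * 233.6086 = 12155.2161
Total cost = 21.9583 * 233.6086 = 5129.6477
Profit = 12155.2161 - 5129.6477 = 7025.5684

7025.5684 $


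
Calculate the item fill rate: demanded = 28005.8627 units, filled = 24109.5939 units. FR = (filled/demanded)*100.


FR = 24109.5939 / 28005.8627 * 100 = 86.0877

86.0877%


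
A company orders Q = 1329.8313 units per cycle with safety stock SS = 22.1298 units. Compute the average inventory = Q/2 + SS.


Q/2 = 664.9157
Avg = 664.9157 + 22.1298 = 687.0455

687.0455 units


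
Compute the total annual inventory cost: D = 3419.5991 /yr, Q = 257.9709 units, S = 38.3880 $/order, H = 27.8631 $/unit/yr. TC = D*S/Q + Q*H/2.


Ordering cost = D*S/Q = 508.8619
Holding cost = Q*H/2 = 3593.9345
TC = 508.8619 + 3593.9345 = 4102.7964

4102.7964 $/yr


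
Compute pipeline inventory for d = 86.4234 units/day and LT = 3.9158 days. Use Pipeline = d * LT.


Pipeline = 86.4234 * 3.9158 = 338.4167

338.4167 units


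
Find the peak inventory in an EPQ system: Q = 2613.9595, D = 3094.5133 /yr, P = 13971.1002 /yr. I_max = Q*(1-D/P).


D/P = 0.2215
1 - D/P = 0.7785
I_max = 2613.9595 * 0.7785 = 2034.9834

2034.9834 units


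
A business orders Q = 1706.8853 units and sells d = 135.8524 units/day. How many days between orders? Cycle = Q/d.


Cycle = 1706.8853 / 135.8524 = 12.5643

12.5643 days


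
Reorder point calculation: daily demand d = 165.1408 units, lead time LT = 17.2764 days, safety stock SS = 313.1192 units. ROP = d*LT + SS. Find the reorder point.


d*LT = 165.1408 * 17.2764 = 2853.0385
ROP = 2853.0385 + 313.1192 = 3166.1577

3166.1577 units


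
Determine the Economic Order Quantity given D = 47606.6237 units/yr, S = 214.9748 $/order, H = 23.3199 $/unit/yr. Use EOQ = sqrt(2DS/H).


2*D*S = 2 * 47606.6237 * 214.9748 = 20468448.8172
2*D*S/H = 877724.5536
EOQ = sqrt(877724.5536) = 936.8695

936.8695 units


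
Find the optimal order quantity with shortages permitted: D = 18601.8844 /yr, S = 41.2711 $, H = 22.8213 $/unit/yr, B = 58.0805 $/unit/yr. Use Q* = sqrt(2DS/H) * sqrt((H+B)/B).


sqrt(2DS/H) = 259.3859
sqrt((H+B)/B) = 1.1802
Q* = 259.3859 * 1.1802 = 306.1331

306.1331 units


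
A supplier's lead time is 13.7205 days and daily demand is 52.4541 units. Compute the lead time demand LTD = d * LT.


LTD = 52.4541 * 13.7205 = 719.6965

719.6965 units


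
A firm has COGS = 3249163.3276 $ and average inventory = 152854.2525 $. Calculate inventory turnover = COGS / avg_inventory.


Turnover = 3249163.3276 / 152854.2525 = 21.2566

21.2566


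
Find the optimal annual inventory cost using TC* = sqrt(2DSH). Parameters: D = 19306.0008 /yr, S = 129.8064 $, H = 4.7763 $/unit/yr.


2*D*S*H = 23939221.2248
TC* = sqrt(23939221.2248) = 4892.7723

4892.7723 $/yr


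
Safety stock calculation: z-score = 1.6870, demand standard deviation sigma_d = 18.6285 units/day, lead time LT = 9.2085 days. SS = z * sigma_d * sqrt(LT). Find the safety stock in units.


sqrt(LT) = sqrt(9.2085) = 3.0346
SS = 1.6870 * 18.6285 * 3.0346 = 95.3646

95.3646 units


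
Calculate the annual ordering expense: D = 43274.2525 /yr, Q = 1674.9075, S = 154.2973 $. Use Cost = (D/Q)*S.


Number of orders = D/Q = 25.8368
Cost = 25.8368 * 154.2973 = 3986.5487

3986.5487 $/yr


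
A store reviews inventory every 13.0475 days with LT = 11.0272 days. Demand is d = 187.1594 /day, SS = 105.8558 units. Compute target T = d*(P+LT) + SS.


P + LT = 24.0747
d*(P+LT) = 187.1594 * 24.0747 = 4505.8064
T = 4505.8064 + 105.8558 = 4611.6622

4611.6622 units


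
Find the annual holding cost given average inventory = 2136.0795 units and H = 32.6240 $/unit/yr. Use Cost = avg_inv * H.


Cost = 2136.0795 * 32.6240 = 69687.4576

69687.4576 $/yr


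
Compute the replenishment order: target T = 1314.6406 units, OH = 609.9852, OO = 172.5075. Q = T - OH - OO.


Inventory position = OH + OO = 609.9852 + 172.5075 = 782.4927
Q = 1314.6406 - 782.4927 = 532.1479

532.1479 units


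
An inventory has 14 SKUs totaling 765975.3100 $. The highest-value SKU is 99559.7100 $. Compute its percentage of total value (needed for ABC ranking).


Top item = 99559.7100
Total = 765975.3100
Percentage = 99559.7100 / 765975.3100 * 100 = 12.9978

12.9978%


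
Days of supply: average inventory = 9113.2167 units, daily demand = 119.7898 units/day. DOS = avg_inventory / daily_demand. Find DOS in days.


DOS = 9113.2167 / 119.7898 = 76.0767

76.0767 days


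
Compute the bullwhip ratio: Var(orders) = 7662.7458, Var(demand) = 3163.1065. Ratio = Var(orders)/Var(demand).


BW = 7662.7458 / 3163.1065 = 2.4225

2.4225


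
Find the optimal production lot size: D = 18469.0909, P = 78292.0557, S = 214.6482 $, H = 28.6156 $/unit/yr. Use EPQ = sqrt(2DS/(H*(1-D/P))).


1 - D/P = 1 - 0.2359 = 0.7641
H*(1-D/P) = 21.8652
2DS = 7928714.2346
EPQ = sqrt(362618.2625) = 602.1779

602.1779 units


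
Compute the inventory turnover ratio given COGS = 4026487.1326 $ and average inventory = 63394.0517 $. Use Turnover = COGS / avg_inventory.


Turnover = 4026487.1326 / 63394.0517 = 63.5152

63.5152


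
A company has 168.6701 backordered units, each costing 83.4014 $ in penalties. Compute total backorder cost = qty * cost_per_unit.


Total = 168.6701 * 83.4014 = 14067.3225

14067.3225 $


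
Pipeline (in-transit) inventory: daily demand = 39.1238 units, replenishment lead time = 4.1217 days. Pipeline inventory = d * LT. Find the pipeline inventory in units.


Pipeline = 39.1238 * 4.1217 = 161.2566

161.2566 units


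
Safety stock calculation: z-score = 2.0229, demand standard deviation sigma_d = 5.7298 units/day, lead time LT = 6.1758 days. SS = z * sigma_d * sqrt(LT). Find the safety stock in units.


sqrt(LT) = sqrt(6.1758) = 2.4851
SS = 2.0229 * 5.7298 * 2.4851 = 28.8045

28.8045 units


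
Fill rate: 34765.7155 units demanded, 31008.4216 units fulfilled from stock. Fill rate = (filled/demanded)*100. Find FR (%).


FR = 31008.4216 / 34765.7155 * 100 = 89.1925

89.1925%


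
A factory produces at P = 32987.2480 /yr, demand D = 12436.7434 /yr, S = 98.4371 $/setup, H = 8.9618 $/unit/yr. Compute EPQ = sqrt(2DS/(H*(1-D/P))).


1 - D/P = 1 - 0.3770 = 0.6230
H*(1-D/P) = 5.5831
2DS = 2448473.9075
EPQ = sqrt(438554.7590) = 662.2347

662.2347 units


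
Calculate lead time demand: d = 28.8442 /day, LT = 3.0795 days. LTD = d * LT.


LTD = 28.8442 * 3.0795 = 88.8257

88.8257 units


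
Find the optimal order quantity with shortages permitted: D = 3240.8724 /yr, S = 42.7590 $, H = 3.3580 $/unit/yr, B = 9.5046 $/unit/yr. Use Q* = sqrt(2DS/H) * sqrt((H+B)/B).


sqrt(2DS/H) = 287.2893
sqrt((H+B)/B) = 1.1633
Q* = 287.2893 * 1.1633 = 334.2080

334.2080 units


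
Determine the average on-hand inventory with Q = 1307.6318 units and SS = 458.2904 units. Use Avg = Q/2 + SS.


Q/2 = 653.8159
Avg = 653.8159 + 458.2904 = 1112.1063

1112.1063 units


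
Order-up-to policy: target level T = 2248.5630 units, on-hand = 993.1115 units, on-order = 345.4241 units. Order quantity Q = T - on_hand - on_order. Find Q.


Inventory position = OH + OO = 993.1115 + 345.4241 = 1338.5356
Q = 2248.5630 - 1338.5356 = 910.0274

910.0274 units


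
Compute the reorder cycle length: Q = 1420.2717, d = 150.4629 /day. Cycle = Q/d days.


Cycle = 1420.2717 / 150.4629 = 9.4393

9.4393 days


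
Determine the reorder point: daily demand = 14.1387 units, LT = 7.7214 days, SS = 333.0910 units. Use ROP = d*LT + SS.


d*LT = 14.1387 * 7.7214 = 109.1706
ROP = 109.1706 + 333.0910 = 442.2616

442.2616 units
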